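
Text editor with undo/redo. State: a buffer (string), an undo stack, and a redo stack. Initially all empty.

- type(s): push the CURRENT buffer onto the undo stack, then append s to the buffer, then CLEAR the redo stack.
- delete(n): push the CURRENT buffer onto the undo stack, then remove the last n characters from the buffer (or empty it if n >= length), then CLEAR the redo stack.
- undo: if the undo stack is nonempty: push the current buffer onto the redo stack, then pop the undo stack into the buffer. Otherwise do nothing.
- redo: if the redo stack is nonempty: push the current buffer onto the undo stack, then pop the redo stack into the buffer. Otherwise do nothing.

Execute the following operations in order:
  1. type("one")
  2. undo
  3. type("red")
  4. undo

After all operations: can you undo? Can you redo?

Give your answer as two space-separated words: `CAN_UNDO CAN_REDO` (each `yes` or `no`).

After op 1 (type): buf='one' undo_depth=1 redo_depth=0
After op 2 (undo): buf='(empty)' undo_depth=0 redo_depth=1
After op 3 (type): buf='red' undo_depth=1 redo_depth=0
After op 4 (undo): buf='(empty)' undo_depth=0 redo_depth=1

Answer: no yes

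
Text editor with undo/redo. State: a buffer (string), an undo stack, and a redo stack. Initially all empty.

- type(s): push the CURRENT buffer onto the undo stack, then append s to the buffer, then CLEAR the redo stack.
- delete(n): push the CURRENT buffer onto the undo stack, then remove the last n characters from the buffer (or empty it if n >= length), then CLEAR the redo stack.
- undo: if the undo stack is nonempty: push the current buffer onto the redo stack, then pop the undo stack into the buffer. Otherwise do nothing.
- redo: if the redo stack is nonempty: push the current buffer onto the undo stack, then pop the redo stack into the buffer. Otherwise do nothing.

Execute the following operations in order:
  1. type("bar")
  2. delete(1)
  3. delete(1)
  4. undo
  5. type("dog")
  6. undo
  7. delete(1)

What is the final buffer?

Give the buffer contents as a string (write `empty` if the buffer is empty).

After op 1 (type): buf='bar' undo_depth=1 redo_depth=0
After op 2 (delete): buf='ba' undo_depth=2 redo_depth=0
After op 3 (delete): buf='b' undo_depth=3 redo_depth=0
After op 4 (undo): buf='ba' undo_depth=2 redo_depth=1
After op 5 (type): buf='badog' undo_depth=3 redo_depth=0
After op 6 (undo): buf='ba' undo_depth=2 redo_depth=1
After op 7 (delete): buf='b' undo_depth=3 redo_depth=0

Answer: b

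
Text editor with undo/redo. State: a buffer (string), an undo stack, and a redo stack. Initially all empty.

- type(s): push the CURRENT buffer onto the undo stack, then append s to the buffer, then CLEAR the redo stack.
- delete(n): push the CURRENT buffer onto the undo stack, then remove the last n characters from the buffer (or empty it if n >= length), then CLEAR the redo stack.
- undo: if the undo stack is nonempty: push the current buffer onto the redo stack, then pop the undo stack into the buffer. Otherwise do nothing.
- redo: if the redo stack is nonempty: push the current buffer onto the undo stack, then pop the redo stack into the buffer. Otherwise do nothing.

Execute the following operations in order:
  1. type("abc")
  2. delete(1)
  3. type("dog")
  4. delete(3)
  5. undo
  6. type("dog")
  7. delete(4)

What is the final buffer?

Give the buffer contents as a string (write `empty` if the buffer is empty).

Answer: abdo

Derivation:
After op 1 (type): buf='abc' undo_depth=1 redo_depth=0
After op 2 (delete): buf='ab' undo_depth=2 redo_depth=0
After op 3 (type): buf='abdog' undo_depth=3 redo_depth=0
After op 4 (delete): buf='ab' undo_depth=4 redo_depth=0
After op 5 (undo): buf='abdog' undo_depth=3 redo_depth=1
After op 6 (type): buf='abdogdog' undo_depth=4 redo_depth=0
After op 7 (delete): buf='abdo' undo_depth=5 redo_depth=0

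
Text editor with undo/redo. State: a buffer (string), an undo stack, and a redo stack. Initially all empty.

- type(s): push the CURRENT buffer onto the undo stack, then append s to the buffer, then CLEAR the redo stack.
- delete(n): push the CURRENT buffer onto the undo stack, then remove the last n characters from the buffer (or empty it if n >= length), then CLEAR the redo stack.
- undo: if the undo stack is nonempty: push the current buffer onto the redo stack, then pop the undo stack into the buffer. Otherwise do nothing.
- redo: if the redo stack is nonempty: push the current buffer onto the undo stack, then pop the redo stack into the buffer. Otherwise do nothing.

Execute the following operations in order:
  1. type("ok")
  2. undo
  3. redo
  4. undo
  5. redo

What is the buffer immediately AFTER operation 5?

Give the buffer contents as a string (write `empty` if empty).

Answer: ok

Derivation:
After op 1 (type): buf='ok' undo_depth=1 redo_depth=0
After op 2 (undo): buf='(empty)' undo_depth=0 redo_depth=1
After op 3 (redo): buf='ok' undo_depth=1 redo_depth=0
After op 4 (undo): buf='(empty)' undo_depth=0 redo_depth=1
After op 5 (redo): buf='ok' undo_depth=1 redo_depth=0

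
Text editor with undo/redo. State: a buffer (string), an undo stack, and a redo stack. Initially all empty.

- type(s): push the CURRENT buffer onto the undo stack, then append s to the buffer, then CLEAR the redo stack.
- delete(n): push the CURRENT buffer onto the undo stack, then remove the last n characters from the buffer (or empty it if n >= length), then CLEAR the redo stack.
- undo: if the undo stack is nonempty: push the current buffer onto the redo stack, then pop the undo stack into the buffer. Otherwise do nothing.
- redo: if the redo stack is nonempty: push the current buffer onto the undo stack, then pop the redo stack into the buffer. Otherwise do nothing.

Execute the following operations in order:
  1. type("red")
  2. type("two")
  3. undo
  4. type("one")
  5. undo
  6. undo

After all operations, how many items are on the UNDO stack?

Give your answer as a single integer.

After op 1 (type): buf='red' undo_depth=1 redo_depth=0
After op 2 (type): buf='redtwo' undo_depth=2 redo_depth=0
After op 3 (undo): buf='red' undo_depth=1 redo_depth=1
After op 4 (type): buf='redone' undo_depth=2 redo_depth=0
After op 5 (undo): buf='red' undo_depth=1 redo_depth=1
After op 6 (undo): buf='(empty)' undo_depth=0 redo_depth=2

Answer: 0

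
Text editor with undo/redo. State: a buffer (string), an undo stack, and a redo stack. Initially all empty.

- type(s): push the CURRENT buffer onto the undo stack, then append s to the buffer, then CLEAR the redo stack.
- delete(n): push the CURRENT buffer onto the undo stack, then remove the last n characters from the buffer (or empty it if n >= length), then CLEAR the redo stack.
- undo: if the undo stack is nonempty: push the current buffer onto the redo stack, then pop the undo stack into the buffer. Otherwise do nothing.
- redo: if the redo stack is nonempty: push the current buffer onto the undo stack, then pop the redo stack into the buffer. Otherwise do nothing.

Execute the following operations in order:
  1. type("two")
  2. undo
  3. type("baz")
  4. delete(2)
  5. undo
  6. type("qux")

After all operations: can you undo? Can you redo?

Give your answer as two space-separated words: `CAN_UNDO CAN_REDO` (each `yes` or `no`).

Answer: yes no

Derivation:
After op 1 (type): buf='two' undo_depth=1 redo_depth=0
After op 2 (undo): buf='(empty)' undo_depth=0 redo_depth=1
After op 3 (type): buf='baz' undo_depth=1 redo_depth=0
After op 4 (delete): buf='b' undo_depth=2 redo_depth=0
After op 5 (undo): buf='baz' undo_depth=1 redo_depth=1
After op 6 (type): buf='bazqux' undo_depth=2 redo_depth=0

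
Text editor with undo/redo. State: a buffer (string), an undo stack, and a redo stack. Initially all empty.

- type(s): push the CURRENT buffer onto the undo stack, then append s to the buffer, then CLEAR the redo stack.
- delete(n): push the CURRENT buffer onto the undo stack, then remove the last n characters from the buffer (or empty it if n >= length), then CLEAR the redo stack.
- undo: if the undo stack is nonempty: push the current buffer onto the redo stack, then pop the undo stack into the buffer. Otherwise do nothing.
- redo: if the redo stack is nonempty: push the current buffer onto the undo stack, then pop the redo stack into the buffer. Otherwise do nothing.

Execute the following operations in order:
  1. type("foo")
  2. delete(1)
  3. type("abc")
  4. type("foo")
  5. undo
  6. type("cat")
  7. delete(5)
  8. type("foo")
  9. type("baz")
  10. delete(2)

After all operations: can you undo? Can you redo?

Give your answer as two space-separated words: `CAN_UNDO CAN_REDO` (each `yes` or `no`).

Answer: yes no

Derivation:
After op 1 (type): buf='foo' undo_depth=1 redo_depth=0
After op 2 (delete): buf='fo' undo_depth=2 redo_depth=0
After op 3 (type): buf='foabc' undo_depth=3 redo_depth=0
After op 4 (type): buf='foabcfoo' undo_depth=4 redo_depth=0
After op 5 (undo): buf='foabc' undo_depth=3 redo_depth=1
After op 6 (type): buf='foabccat' undo_depth=4 redo_depth=0
After op 7 (delete): buf='foa' undo_depth=5 redo_depth=0
After op 8 (type): buf='foafoo' undo_depth=6 redo_depth=0
After op 9 (type): buf='foafoobaz' undo_depth=7 redo_depth=0
After op 10 (delete): buf='foafoob' undo_depth=8 redo_depth=0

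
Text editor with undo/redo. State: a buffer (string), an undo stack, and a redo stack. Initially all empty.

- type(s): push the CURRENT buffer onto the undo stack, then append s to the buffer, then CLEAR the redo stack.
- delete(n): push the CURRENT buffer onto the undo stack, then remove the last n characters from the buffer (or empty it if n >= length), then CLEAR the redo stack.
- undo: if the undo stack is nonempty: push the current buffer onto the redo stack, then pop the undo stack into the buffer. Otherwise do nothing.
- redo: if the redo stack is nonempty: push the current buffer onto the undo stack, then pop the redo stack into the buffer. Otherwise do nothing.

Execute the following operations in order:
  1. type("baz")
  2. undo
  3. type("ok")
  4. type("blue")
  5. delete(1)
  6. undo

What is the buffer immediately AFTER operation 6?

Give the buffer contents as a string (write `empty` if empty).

Answer: okblue

Derivation:
After op 1 (type): buf='baz' undo_depth=1 redo_depth=0
After op 2 (undo): buf='(empty)' undo_depth=0 redo_depth=1
After op 3 (type): buf='ok' undo_depth=1 redo_depth=0
After op 4 (type): buf='okblue' undo_depth=2 redo_depth=0
After op 5 (delete): buf='okblu' undo_depth=3 redo_depth=0
After op 6 (undo): buf='okblue' undo_depth=2 redo_depth=1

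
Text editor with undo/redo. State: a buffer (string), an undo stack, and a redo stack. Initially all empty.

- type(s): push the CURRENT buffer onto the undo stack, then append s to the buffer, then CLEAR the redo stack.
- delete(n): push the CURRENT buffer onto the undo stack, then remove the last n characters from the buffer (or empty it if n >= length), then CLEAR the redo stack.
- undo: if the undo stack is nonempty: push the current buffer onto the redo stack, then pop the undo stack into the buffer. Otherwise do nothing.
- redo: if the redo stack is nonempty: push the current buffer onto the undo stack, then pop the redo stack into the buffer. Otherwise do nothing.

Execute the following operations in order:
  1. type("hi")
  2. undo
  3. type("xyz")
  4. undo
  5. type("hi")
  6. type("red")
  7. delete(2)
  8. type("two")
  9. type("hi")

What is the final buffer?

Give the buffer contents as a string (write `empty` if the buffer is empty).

Answer: hirtwohi

Derivation:
After op 1 (type): buf='hi' undo_depth=1 redo_depth=0
After op 2 (undo): buf='(empty)' undo_depth=0 redo_depth=1
After op 3 (type): buf='xyz' undo_depth=1 redo_depth=0
After op 4 (undo): buf='(empty)' undo_depth=0 redo_depth=1
After op 5 (type): buf='hi' undo_depth=1 redo_depth=0
After op 6 (type): buf='hired' undo_depth=2 redo_depth=0
After op 7 (delete): buf='hir' undo_depth=3 redo_depth=0
After op 8 (type): buf='hirtwo' undo_depth=4 redo_depth=0
After op 9 (type): buf='hirtwohi' undo_depth=5 redo_depth=0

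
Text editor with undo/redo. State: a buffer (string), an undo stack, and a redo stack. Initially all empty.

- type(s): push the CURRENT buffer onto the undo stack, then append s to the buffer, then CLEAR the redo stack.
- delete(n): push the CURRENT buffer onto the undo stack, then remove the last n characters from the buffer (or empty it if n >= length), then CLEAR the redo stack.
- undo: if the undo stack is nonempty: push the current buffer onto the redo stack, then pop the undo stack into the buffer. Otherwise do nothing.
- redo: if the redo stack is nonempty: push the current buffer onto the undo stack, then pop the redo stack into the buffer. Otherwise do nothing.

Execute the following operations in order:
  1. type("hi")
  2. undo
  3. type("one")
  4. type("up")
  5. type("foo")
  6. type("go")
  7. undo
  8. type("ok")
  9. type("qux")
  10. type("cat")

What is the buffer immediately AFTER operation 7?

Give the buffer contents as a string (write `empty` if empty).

After op 1 (type): buf='hi' undo_depth=1 redo_depth=0
After op 2 (undo): buf='(empty)' undo_depth=0 redo_depth=1
After op 3 (type): buf='one' undo_depth=1 redo_depth=0
After op 4 (type): buf='oneup' undo_depth=2 redo_depth=0
After op 5 (type): buf='oneupfoo' undo_depth=3 redo_depth=0
After op 6 (type): buf='oneupfoogo' undo_depth=4 redo_depth=0
After op 7 (undo): buf='oneupfoo' undo_depth=3 redo_depth=1

Answer: oneupfoo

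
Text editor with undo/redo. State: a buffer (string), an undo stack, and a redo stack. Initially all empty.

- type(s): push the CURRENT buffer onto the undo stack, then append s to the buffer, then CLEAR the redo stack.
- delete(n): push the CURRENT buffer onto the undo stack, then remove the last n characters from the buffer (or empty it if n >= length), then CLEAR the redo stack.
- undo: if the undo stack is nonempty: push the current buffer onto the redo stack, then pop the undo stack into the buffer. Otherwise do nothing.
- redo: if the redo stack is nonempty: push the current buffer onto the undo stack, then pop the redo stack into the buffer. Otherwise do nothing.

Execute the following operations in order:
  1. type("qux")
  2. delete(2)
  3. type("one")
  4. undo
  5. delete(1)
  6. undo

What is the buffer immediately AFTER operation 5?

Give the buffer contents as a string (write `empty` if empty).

After op 1 (type): buf='qux' undo_depth=1 redo_depth=0
After op 2 (delete): buf='q' undo_depth=2 redo_depth=0
After op 3 (type): buf='qone' undo_depth=3 redo_depth=0
After op 4 (undo): buf='q' undo_depth=2 redo_depth=1
After op 5 (delete): buf='(empty)' undo_depth=3 redo_depth=0

Answer: empty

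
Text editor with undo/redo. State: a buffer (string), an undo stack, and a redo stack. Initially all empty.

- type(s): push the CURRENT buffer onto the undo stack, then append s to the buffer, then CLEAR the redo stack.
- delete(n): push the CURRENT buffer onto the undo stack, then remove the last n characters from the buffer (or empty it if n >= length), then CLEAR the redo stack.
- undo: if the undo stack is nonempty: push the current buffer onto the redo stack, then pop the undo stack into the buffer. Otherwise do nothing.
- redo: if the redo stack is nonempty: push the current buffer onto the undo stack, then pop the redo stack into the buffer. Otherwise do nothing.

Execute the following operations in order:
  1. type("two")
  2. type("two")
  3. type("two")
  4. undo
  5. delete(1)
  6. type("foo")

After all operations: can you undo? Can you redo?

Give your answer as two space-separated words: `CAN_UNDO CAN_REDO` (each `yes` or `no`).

After op 1 (type): buf='two' undo_depth=1 redo_depth=0
After op 2 (type): buf='twotwo' undo_depth=2 redo_depth=0
After op 3 (type): buf='twotwotwo' undo_depth=3 redo_depth=0
After op 4 (undo): buf='twotwo' undo_depth=2 redo_depth=1
After op 5 (delete): buf='twotw' undo_depth=3 redo_depth=0
After op 6 (type): buf='twotwfoo' undo_depth=4 redo_depth=0

Answer: yes no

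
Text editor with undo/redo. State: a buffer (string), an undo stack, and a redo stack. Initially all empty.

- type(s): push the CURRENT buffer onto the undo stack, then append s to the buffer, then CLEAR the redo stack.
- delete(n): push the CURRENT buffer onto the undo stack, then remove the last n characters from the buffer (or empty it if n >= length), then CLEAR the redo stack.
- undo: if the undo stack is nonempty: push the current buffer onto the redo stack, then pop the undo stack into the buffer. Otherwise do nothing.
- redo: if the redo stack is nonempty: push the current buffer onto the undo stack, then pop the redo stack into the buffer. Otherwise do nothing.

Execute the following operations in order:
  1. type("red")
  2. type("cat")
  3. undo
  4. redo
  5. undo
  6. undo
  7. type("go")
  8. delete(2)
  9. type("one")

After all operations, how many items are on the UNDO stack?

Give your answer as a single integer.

After op 1 (type): buf='red' undo_depth=1 redo_depth=0
After op 2 (type): buf='redcat' undo_depth=2 redo_depth=0
After op 3 (undo): buf='red' undo_depth=1 redo_depth=1
After op 4 (redo): buf='redcat' undo_depth=2 redo_depth=0
After op 5 (undo): buf='red' undo_depth=1 redo_depth=1
After op 6 (undo): buf='(empty)' undo_depth=0 redo_depth=2
After op 7 (type): buf='go' undo_depth=1 redo_depth=0
After op 8 (delete): buf='(empty)' undo_depth=2 redo_depth=0
After op 9 (type): buf='one' undo_depth=3 redo_depth=0

Answer: 3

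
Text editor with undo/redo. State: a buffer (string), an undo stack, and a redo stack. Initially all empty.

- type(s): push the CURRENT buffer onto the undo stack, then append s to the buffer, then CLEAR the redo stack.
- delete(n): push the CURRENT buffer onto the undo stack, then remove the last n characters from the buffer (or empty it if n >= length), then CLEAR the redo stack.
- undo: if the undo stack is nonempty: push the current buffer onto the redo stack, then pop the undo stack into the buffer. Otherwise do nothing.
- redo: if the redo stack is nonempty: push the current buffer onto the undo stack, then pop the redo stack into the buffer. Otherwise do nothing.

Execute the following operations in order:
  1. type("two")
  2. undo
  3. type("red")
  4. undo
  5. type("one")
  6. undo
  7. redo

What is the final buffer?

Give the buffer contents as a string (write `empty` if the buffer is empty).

Answer: one

Derivation:
After op 1 (type): buf='two' undo_depth=1 redo_depth=0
After op 2 (undo): buf='(empty)' undo_depth=0 redo_depth=1
After op 3 (type): buf='red' undo_depth=1 redo_depth=0
After op 4 (undo): buf='(empty)' undo_depth=0 redo_depth=1
After op 5 (type): buf='one' undo_depth=1 redo_depth=0
After op 6 (undo): buf='(empty)' undo_depth=0 redo_depth=1
After op 7 (redo): buf='one' undo_depth=1 redo_depth=0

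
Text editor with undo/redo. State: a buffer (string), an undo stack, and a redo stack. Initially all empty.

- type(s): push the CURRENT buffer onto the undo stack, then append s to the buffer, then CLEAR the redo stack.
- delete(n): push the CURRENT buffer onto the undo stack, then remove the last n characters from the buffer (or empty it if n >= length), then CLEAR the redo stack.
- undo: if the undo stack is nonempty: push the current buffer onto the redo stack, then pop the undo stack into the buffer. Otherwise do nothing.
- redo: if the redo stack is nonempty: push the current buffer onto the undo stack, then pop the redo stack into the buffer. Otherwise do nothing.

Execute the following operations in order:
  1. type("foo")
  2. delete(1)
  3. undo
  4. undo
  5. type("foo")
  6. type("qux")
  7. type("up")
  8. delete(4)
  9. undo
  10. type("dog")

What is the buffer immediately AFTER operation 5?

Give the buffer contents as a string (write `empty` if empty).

Answer: foo

Derivation:
After op 1 (type): buf='foo' undo_depth=1 redo_depth=0
After op 2 (delete): buf='fo' undo_depth=2 redo_depth=0
After op 3 (undo): buf='foo' undo_depth=1 redo_depth=1
After op 4 (undo): buf='(empty)' undo_depth=0 redo_depth=2
After op 5 (type): buf='foo' undo_depth=1 redo_depth=0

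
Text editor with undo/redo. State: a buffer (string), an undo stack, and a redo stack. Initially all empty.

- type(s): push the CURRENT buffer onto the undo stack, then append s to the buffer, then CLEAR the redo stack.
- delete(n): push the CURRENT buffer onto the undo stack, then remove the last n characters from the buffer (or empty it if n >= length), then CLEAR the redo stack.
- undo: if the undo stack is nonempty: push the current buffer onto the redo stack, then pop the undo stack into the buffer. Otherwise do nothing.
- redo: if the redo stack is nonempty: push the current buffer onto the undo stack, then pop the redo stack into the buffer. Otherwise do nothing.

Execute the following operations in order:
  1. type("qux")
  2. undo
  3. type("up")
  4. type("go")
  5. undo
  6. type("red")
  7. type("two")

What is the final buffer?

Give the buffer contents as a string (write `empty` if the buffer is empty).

Answer: upredtwo

Derivation:
After op 1 (type): buf='qux' undo_depth=1 redo_depth=0
After op 2 (undo): buf='(empty)' undo_depth=0 redo_depth=1
After op 3 (type): buf='up' undo_depth=1 redo_depth=0
After op 4 (type): buf='upgo' undo_depth=2 redo_depth=0
After op 5 (undo): buf='up' undo_depth=1 redo_depth=1
After op 6 (type): buf='upred' undo_depth=2 redo_depth=0
After op 7 (type): buf='upredtwo' undo_depth=3 redo_depth=0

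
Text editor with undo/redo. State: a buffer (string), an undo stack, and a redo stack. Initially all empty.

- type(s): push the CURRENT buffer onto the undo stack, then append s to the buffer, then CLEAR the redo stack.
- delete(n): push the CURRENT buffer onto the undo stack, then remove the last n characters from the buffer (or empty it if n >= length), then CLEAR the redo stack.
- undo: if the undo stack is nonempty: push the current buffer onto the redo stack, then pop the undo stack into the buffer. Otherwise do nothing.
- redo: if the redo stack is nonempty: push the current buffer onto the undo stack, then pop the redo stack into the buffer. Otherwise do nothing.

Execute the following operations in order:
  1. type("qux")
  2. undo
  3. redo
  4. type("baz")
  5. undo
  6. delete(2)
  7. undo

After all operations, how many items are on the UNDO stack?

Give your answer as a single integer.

After op 1 (type): buf='qux' undo_depth=1 redo_depth=0
After op 2 (undo): buf='(empty)' undo_depth=0 redo_depth=1
After op 3 (redo): buf='qux' undo_depth=1 redo_depth=0
After op 4 (type): buf='quxbaz' undo_depth=2 redo_depth=0
After op 5 (undo): buf='qux' undo_depth=1 redo_depth=1
After op 6 (delete): buf='q' undo_depth=2 redo_depth=0
After op 7 (undo): buf='qux' undo_depth=1 redo_depth=1

Answer: 1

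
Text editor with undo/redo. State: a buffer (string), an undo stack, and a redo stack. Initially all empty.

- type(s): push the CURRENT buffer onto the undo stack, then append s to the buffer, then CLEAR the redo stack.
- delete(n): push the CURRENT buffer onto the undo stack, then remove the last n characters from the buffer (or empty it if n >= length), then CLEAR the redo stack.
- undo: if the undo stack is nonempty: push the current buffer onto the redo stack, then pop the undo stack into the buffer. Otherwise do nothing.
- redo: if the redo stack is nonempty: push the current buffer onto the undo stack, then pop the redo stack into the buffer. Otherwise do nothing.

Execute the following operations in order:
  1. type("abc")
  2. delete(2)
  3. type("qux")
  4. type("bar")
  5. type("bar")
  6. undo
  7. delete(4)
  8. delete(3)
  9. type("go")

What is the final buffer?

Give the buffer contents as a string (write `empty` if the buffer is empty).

After op 1 (type): buf='abc' undo_depth=1 redo_depth=0
After op 2 (delete): buf='a' undo_depth=2 redo_depth=0
After op 3 (type): buf='aqux' undo_depth=3 redo_depth=0
After op 4 (type): buf='aquxbar' undo_depth=4 redo_depth=0
After op 5 (type): buf='aquxbarbar' undo_depth=5 redo_depth=0
After op 6 (undo): buf='aquxbar' undo_depth=4 redo_depth=1
After op 7 (delete): buf='aqu' undo_depth=5 redo_depth=0
After op 8 (delete): buf='(empty)' undo_depth=6 redo_depth=0
After op 9 (type): buf='go' undo_depth=7 redo_depth=0

Answer: go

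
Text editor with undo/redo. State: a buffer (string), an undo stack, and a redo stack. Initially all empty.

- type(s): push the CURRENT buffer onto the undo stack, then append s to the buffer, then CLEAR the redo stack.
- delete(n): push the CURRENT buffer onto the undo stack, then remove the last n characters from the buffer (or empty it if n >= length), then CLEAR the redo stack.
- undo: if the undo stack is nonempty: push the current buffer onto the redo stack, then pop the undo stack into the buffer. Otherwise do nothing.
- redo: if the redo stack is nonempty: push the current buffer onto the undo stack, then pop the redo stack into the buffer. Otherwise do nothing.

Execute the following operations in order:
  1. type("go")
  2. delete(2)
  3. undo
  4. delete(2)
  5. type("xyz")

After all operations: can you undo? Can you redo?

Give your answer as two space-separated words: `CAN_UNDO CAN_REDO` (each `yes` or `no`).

Answer: yes no

Derivation:
After op 1 (type): buf='go' undo_depth=1 redo_depth=0
After op 2 (delete): buf='(empty)' undo_depth=2 redo_depth=0
After op 3 (undo): buf='go' undo_depth=1 redo_depth=1
After op 4 (delete): buf='(empty)' undo_depth=2 redo_depth=0
After op 5 (type): buf='xyz' undo_depth=3 redo_depth=0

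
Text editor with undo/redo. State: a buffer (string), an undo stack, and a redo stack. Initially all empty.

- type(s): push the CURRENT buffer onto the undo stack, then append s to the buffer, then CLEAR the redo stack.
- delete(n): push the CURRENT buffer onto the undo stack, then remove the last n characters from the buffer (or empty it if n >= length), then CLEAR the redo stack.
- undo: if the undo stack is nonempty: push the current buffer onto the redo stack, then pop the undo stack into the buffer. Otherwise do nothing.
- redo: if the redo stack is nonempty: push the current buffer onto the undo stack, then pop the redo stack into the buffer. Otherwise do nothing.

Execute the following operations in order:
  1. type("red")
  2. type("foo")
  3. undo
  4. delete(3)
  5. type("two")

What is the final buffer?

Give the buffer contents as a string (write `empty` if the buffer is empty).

After op 1 (type): buf='red' undo_depth=1 redo_depth=0
After op 2 (type): buf='redfoo' undo_depth=2 redo_depth=0
After op 3 (undo): buf='red' undo_depth=1 redo_depth=1
After op 4 (delete): buf='(empty)' undo_depth=2 redo_depth=0
After op 5 (type): buf='two' undo_depth=3 redo_depth=0

Answer: two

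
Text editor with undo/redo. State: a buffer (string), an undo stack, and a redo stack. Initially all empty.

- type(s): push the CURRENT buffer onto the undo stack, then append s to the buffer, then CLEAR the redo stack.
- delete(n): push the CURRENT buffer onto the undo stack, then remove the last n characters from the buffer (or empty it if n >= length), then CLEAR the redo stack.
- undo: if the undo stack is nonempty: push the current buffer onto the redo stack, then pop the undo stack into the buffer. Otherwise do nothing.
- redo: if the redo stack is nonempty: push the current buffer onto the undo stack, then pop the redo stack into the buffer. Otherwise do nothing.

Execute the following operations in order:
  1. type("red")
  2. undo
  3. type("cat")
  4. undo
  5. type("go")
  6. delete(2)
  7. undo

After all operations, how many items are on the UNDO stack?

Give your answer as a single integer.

After op 1 (type): buf='red' undo_depth=1 redo_depth=0
After op 2 (undo): buf='(empty)' undo_depth=0 redo_depth=1
After op 3 (type): buf='cat' undo_depth=1 redo_depth=0
After op 4 (undo): buf='(empty)' undo_depth=0 redo_depth=1
After op 5 (type): buf='go' undo_depth=1 redo_depth=0
After op 6 (delete): buf='(empty)' undo_depth=2 redo_depth=0
After op 7 (undo): buf='go' undo_depth=1 redo_depth=1

Answer: 1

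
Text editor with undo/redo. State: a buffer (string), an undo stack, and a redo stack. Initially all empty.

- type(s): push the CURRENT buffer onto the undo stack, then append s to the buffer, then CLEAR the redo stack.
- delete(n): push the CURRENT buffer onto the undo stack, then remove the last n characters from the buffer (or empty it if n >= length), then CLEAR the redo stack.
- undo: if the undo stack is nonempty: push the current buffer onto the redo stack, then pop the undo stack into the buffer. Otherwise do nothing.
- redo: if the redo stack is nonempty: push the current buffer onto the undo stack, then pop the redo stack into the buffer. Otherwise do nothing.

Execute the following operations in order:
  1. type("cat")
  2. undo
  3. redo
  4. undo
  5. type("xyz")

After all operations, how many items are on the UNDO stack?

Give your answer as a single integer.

Answer: 1

Derivation:
After op 1 (type): buf='cat' undo_depth=1 redo_depth=0
After op 2 (undo): buf='(empty)' undo_depth=0 redo_depth=1
After op 3 (redo): buf='cat' undo_depth=1 redo_depth=0
After op 4 (undo): buf='(empty)' undo_depth=0 redo_depth=1
After op 5 (type): buf='xyz' undo_depth=1 redo_depth=0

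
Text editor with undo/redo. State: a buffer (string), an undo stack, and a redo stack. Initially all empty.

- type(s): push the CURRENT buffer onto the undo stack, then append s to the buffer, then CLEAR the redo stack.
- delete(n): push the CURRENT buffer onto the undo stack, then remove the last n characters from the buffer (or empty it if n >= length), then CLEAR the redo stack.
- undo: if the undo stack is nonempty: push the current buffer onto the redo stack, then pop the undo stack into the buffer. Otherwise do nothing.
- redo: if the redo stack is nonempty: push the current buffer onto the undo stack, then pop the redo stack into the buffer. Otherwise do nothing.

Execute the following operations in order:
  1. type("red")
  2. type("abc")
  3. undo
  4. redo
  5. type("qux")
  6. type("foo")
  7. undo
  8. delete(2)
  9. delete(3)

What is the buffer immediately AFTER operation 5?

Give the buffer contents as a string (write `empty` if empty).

Answer: redabcqux

Derivation:
After op 1 (type): buf='red' undo_depth=1 redo_depth=0
After op 2 (type): buf='redabc' undo_depth=2 redo_depth=0
After op 3 (undo): buf='red' undo_depth=1 redo_depth=1
After op 4 (redo): buf='redabc' undo_depth=2 redo_depth=0
After op 5 (type): buf='redabcqux' undo_depth=3 redo_depth=0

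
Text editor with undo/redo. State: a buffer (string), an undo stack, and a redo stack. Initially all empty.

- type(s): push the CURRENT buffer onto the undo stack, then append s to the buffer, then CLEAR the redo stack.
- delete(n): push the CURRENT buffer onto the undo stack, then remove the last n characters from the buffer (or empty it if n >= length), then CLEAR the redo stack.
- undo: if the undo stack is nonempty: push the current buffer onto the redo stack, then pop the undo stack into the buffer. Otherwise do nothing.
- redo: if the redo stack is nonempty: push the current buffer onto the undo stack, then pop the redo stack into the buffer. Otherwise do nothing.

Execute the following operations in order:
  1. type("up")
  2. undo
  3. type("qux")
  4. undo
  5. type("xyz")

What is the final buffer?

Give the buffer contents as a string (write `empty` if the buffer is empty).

After op 1 (type): buf='up' undo_depth=1 redo_depth=0
After op 2 (undo): buf='(empty)' undo_depth=0 redo_depth=1
After op 3 (type): buf='qux' undo_depth=1 redo_depth=0
After op 4 (undo): buf='(empty)' undo_depth=0 redo_depth=1
After op 5 (type): buf='xyz' undo_depth=1 redo_depth=0

Answer: xyz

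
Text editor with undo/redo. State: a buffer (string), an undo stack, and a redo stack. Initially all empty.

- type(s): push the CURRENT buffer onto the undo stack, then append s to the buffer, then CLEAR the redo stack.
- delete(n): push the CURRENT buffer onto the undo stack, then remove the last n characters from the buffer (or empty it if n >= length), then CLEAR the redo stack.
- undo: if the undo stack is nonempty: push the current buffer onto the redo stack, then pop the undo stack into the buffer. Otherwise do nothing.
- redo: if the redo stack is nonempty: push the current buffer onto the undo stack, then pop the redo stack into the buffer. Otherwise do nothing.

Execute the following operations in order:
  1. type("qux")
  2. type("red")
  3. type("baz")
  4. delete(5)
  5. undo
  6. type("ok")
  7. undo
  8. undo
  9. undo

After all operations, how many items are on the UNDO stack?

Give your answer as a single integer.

After op 1 (type): buf='qux' undo_depth=1 redo_depth=0
After op 2 (type): buf='quxred' undo_depth=2 redo_depth=0
After op 3 (type): buf='quxredbaz' undo_depth=3 redo_depth=0
After op 4 (delete): buf='quxr' undo_depth=4 redo_depth=0
After op 5 (undo): buf='quxredbaz' undo_depth=3 redo_depth=1
After op 6 (type): buf='quxredbazok' undo_depth=4 redo_depth=0
After op 7 (undo): buf='quxredbaz' undo_depth=3 redo_depth=1
After op 8 (undo): buf='quxred' undo_depth=2 redo_depth=2
After op 9 (undo): buf='qux' undo_depth=1 redo_depth=3

Answer: 1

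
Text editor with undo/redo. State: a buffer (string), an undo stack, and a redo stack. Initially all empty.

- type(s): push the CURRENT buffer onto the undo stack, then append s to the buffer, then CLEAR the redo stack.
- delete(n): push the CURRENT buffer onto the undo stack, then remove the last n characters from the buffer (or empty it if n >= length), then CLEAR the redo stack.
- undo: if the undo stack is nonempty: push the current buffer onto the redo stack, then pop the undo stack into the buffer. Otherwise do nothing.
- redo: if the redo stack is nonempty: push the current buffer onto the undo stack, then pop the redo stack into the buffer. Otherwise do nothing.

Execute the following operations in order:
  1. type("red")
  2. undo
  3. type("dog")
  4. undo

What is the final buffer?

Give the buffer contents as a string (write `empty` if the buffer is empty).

Answer: empty

Derivation:
After op 1 (type): buf='red' undo_depth=1 redo_depth=0
After op 2 (undo): buf='(empty)' undo_depth=0 redo_depth=1
After op 3 (type): buf='dog' undo_depth=1 redo_depth=0
After op 4 (undo): buf='(empty)' undo_depth=0 redo_depth=1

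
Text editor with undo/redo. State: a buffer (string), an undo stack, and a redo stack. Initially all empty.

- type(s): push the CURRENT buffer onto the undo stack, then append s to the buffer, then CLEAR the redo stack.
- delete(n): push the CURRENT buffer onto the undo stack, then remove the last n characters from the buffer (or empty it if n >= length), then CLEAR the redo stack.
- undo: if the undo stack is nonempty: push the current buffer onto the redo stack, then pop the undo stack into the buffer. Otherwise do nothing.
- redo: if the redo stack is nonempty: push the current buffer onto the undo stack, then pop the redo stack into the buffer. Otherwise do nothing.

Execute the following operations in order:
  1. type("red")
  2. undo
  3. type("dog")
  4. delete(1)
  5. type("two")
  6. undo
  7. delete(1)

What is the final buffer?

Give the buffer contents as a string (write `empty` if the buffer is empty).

Answer: d

Derivation:
After op 1 (type): buf='red' undo_depth=1 redo_depth=0
After op 2 (undo): buf='(empty)' undo_depth=0 redo_depth=1
After op 3 (type): buf='dog' undo_depth=1 redo_depth=0
After op 4 (delete): buf='do' undo_depth=2 redo_depth=0
After op 5 (type): buf='dotwo' undo_depth=3 redo_depth=0
After op 6 (undo): buf='do' undo_depth=2 redo_depth=1
After op 7 (delete): buf='d' undo_depth=3 redo_depth=0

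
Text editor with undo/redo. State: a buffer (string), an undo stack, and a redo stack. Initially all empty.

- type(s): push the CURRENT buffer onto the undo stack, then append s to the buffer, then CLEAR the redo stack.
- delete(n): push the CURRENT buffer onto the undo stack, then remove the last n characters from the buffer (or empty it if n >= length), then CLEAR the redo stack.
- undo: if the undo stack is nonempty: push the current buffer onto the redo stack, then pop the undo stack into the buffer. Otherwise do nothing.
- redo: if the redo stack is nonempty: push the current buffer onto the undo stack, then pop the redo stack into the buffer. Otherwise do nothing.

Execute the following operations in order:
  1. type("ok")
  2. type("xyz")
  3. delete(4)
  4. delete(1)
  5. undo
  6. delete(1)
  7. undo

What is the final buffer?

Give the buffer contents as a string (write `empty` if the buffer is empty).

After op 1 (type): buf='ok' undo_depth=1 redo_depth=0
After op 2 (type): buf='okxyz' undo_depth=2 redo_depth=0
After op 3 (delete): buf='o' undo_depth=3 redo_depth=0
After op 4 (delete): buf='(empty)' undo_depth=4 redo_depth=0
After op 5 (undo): buf='o' undo_depth=3 redo_depth=1
After op 6 (delete): buf='(empty)' undo_depth=4 redo_depth=0
After op 7 (undo): buf='o' undo_depth=3 redo_depth=1

Answer: o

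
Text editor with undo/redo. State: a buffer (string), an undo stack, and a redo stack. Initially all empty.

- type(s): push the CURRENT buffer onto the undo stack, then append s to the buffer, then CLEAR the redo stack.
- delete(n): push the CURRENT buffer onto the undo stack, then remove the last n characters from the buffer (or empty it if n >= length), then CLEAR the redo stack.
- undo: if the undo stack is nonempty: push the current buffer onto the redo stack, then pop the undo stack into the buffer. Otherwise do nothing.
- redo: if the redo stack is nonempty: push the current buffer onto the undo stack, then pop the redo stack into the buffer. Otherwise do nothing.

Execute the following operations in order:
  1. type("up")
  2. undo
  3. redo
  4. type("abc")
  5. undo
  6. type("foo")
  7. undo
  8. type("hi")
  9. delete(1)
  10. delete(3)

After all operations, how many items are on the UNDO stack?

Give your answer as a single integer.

Answer: 4

Derivation:
After op 1 (type): buf='up' undo_depth=1 redo_depth=0
After op 2 (undo): buf='(empty)' undo_depth=0 redo_depth=1
After op 3 (redo): buf='up' undo_depth=1 redo_depth=0
After op 4 (type): buf='upabc' undo_depth=2 redo_depth=0
After op 5 (undo): buf='up' undo_depth=1 redo_depth=1
After op 6 (type): buf='upfoo' undo_depth=2 redo_depth=0
After op 7 (undo): buf='up' undo_depth=1 redo_depth=1
After op 8 (type): buf='uphi' undo_depth=2 redo_depth=0
After op 9 (delete): buf='uph' undo_depth=3 redo_depth=0
After op 10 (delete): buf='(empty)' undo_depth=4 redo_depth=0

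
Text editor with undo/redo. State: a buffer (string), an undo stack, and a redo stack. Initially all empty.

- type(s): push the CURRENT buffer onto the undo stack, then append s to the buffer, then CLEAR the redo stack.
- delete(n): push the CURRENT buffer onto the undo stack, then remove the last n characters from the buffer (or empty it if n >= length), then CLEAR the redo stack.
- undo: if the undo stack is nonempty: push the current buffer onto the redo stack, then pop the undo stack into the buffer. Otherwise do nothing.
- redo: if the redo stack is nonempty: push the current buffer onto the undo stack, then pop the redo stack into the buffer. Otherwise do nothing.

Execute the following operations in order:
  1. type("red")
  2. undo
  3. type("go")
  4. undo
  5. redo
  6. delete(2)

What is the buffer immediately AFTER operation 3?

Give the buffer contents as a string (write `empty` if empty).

Answer: go

Derivation:
After op 1 (type): buf='red' undo_depth=1 redo_depth=0
After op 2 (undo): buf='(empty)' undo_depth=0 redo_depth=1
After op 3 (type): buf='go' undo_depth=1 redo_depth=0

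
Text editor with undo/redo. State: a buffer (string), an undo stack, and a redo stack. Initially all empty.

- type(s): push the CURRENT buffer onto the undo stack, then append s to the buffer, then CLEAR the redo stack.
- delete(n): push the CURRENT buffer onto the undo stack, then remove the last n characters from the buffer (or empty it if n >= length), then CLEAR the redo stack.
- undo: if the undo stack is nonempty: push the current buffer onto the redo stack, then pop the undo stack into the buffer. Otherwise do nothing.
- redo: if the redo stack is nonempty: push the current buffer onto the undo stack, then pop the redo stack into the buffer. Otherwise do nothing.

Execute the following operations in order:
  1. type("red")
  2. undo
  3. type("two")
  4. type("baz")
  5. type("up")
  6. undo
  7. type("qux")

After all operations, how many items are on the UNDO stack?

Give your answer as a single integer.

After op 1 (type): buf='red' undo_depth=1 redo_depth=0
After op 2 (undo): buf='(empty)' undo_depth=0 redo_depth=1
After op 3 (type): buf='two' undo_depth=1 redo_depth=0
After op 4 (type): buf='twobaz' undo_depth=2 redo_depth=0
After op 5 (type): buf='twobazup' undo_depth=3 redo_depth=0
After op 6 (undo): buf='twobaz' undo_depth=2 redo_depth=1
After op 7 (type): buf='twobazqux' undo_depth=3 redo_depth=0

Answer: 3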